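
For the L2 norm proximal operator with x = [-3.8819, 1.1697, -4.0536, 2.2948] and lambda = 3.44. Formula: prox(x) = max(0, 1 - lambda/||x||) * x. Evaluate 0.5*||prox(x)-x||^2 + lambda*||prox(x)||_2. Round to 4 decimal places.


Step 1: Compute ||x||.
||x|| = 6.1754
Step 2: Compute scaling factor.
scale = max(0, 1 - 3.44/6.1754) = 0.4429
Step 3: prox(x) = [-1.7195, 0.5181, -1.7955, 1.0165]
||prox(x)|| = 2.7354
Step 4: Proximal objective.
0.5*||prox-x||^2 = 5.9168
lambda*||prox|| = 9.4098
Total = 15.3265


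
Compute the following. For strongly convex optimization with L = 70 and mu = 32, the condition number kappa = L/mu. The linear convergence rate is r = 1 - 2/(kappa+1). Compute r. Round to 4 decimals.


Step 1: Compute the condition number.
kappa = L/mu = 70/32 = 2.1875
Step 2: Compute the convergence rate.
r = 1 - 2/(kappa + 1) = 1 - 2*mu/(L + mu) = (L - mu)/(L + mu) = 38/102 = 0.3725


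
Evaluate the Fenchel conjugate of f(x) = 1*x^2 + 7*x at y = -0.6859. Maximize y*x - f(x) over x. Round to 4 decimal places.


f*(y) = sup_x {y*x - a*x^2 - b*x} = sup_x {(y-b)*x - a*x^2}
FOC: (y - b) - 2a*x = 0 => x* = (y - b)/(2a)
x* = (-0.6859 - 7)/(2*1) = -3.843
f*(-0.6859) = (y-b)^2/(4a) = (-0.6859 - 7)^2/(4*1)
= 59.0731/4 = 14.7683


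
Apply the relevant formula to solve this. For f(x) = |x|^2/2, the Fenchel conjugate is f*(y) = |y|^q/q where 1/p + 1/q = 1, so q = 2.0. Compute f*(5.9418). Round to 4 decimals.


The conjugate exponent q satisfies 1/p + 1/q = 1.
p = 2, so q = 2/(2 - 1) = 2.0
|y|^q = 5.9418^2.0 = 35.305
f*(5.9418) = 35.305 / 2.0 = 17.6525


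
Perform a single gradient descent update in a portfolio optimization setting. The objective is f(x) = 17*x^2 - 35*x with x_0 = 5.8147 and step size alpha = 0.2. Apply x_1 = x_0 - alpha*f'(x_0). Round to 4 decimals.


We compute the gradient at x_0 and apply the update.
f'(x) = 34*x - 35
f'(5.8147) = 34*5.8147 - 35 = 162.6998
x_1 = 5.8147 - 0.2*162.6998 = -26.7253


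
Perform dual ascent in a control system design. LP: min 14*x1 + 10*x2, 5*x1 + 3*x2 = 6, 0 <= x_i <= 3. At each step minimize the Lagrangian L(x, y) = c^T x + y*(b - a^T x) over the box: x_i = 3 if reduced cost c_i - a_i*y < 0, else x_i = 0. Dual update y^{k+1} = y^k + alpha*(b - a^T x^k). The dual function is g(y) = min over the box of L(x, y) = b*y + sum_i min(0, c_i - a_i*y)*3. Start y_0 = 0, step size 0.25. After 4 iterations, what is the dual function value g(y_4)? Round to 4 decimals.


Dual ascent for LP: min 14*x1 + 10*x2, 5*x1 + 3*x2 = 6, 0 <= x_i <= 3
Step 1: y^k = 0.0, reduced costs: (14.0, 10.0)
  x^k = (0.0, 0.0), subgradient = b - a^T x = 6.0
  y^{k+1} = 0.0 + 0.25*6.0 = 1.5
Step 2: y^k = 1.5, reduced costs: (6.5, 5.5)
  x^k = (0.0, 0.0), subgradient = b - a^T x = 6.0
  y^{k+1} = 1.5 + 0.25*6.0 = 3.0
Step 3: y^k = 3.0, reduced costs: (-1.0, 1.0)
  x^k = (3.0, 0.0), subgradient = b - a^T x = -9.0
  y^{k+1} = 3.0 + 0.25*-9.0 = 0.75
Step 4: y^k = 0.75, reduced costs: (10.25, 7.75)
  x^k = (0.0, 0.0), subgradient = b - a^T x = 6.0
  y^{k+1} = 0.75 + 0.25*6.0 = 2.25
Dual objective at y_4 = 2.25: reduced costs (2.75, 3.25), box minimizer x = (0.0, 0.0)
g(y_4) = b*y + (c1 - a1*y)*x1 + (c2 - a2*y)*x2 = 6*2.25 + 2.75*0.0 + 3.25*0.0 = 13.5 + 0.0 + 0.0 = 13.5


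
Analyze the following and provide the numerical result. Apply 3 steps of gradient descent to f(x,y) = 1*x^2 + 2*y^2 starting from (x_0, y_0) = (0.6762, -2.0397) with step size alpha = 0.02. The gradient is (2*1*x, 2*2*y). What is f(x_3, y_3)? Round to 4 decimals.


Gradient descent on f(x,y) = 1*x^2 + 2*y^2.
Starting point: (0.6762, -2.0397), alpha = 0.02
Step 1: grad_x = 2*1*0.6762 = 1.3524, grad_y = 2*2*-2.0397 = -8.1588
  x_1 = 0.6762 - 0.02*1.3524 = 0.6492
  y_1 = -2.0397 - 0.02*-8.1588 = -1.8765
Step 2: grad_x = 2*1*0.6492 = 1.2983, grad_y = 2*2*-1.8765 = -7.5061
  x_2 = 0.6492 - 0.02*1.2983 = 0.6232
  y_2 = -1.8765 - 0.02*-7.5061 = -1.7264
Step 3: grad_x = 2*1*0.6232 = 1.2464, grad_y = 2*2*-1.7264 = -6.9056
  x_3 = 0.6232 - 0.02*1.2464 = 0.5983
  y_3 = -1.7264 - 0.02*-6.9056 = -1.5883
f(0.5983, -1.5883) = 1*0.5983^2 + 2*(-1.5883)^2 = 5.4032


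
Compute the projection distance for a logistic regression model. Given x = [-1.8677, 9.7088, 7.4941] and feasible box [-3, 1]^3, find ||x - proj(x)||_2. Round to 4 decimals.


Project each component onto [-3, 1].
clip(-1.8677) = -1.8677, clip(9.7088) = 1.0, clip(7.4941) = 1.0
Projection = [-1.8677, 1.0, 1.0]
Squared diffs: [0.0, 75.8432, 42.1733]
Distance = sqrt(118.0165) = 10.8635


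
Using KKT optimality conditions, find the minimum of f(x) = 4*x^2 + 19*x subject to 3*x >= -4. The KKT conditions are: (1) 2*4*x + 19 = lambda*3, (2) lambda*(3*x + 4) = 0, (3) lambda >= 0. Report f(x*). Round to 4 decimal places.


Step 1: Try lambda = 0 (constraint inactive).
x_unc = -19/(2*4) = -2.375
Check: 3*-2.375 = -7.125 < -4 -- violated!
Step 2: Constraint must be active: 3*x = -4
x* = -4/3 = -1.3333 (rounded; the exact value -4/3 is used below)
lambda = (2*4*(-4/3) + 19)/3 = 2.7778
Step 3: Compute optimal value.
f(x*) = 4*(-4/3)^2 + 19*(-4/3) = -18.2222


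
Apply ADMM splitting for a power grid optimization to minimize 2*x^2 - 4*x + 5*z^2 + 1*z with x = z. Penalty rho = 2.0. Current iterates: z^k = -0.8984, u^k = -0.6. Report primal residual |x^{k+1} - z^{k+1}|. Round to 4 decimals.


ADMM iteration with rho = 2.0, z^k = -0.8984, u^k = -0.6
Step 1: x-update.
Minimize 2*x^2 - 4*x + (2.0/2)*(x + 0.8984 - 0.6)^2
FOC: (2*2 + 2.0)*x = 4 + 2.0*(-0.8984 + 0.6)
x^{k+1} = 0.5672
Step 2: z-update.
Minimize 5*z^2 + 1*z + (2.0/2)*(0.5672 - z - 0.6)^2
FOC: (2*5 + 2.0)*z = -1 + 2.0*(0.5672 - 0.6)
z^{k+1} = -0.0888
Step 3: u-update.
u^{k+1} = -0.6 + 0.5672 + 0.0888 = 0.056
Step 4: Primal residual = |0.5672 + 0.0888| = 0.656


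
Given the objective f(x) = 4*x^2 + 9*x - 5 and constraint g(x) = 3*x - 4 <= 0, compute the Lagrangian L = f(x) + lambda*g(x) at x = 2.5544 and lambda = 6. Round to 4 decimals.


Step 1: Evaluate f(x).
f(2.5544) = 4*2.5544^2 + 9*2.5544 - 5 = 44.0894
Step 2: Evaluate g(x).
g(2.5544) = 3*2.5544 - 4 = 3.6632
Step 3: Compute Lagrangian.
L = 44.0894 + 6*3.6632 = 66.0686


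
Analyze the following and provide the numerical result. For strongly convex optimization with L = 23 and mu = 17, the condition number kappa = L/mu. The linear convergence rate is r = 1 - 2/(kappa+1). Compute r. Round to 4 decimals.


Step 1: Compute the condition number.
kappa = L/mu = 23/17 = 1.3529
Step 2: Compute the convergence rate.
r = 1 - 2/(kappa + 1) = 1 - 2*mu/(L + mu) = (L - mu)/(L + mu) = 6/40 = 0.15


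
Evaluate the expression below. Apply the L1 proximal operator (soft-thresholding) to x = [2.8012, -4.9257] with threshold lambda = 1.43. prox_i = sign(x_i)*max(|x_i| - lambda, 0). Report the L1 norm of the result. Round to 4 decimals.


Soft-thresholding with lambda = 1.43:
prox(2.8012) = sign(2.8012)*max(|2.8012| - 1.43, 0) = 1.3712
prox(-4.9257) = sign(-4.9257)*max(|-4.9257| - 1.43, 0) = -3.4957
prox(x) = [1.3712, -3.4957]
||prox(x)||_1 = 1.3712 + 3.4957 = 4.8669


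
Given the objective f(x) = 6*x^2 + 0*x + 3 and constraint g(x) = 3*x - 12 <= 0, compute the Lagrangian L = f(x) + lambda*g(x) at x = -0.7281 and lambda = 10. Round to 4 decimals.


Step 1: Evaluate f(x).
f(-0.7281) = 6*(-0.7281)^2 + 0*(-0.7281) + 3 = 6.1808
Step 2: Evaluate g(x).
g(-0.7281) = 3*-0.7281 - 12 = -14.1843
Step 3: Compute Lagrangian.
L = 6.1808 + 10*-14.1843 = -135.6622


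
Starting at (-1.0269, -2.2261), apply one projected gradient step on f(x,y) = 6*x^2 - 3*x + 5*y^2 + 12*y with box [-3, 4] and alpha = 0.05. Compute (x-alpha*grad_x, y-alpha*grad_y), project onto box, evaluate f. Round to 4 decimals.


Step 1: Compute gradient at (-1.0269, -2.2261).
grad_x = 2*6*-1.0269 - 3 = -15.3228
grad_y = 2*5*-2.2261 + 12 = -10.261
Step 2: Gradient step.
x_raw = -1.0269 - 0.05*-15.3228 = -0.2608
y_raw = -2.2261 - 0.05*-10.261 = -1.7131
Step 3: Project onto [-3, 4].
x_proj = clip(-0.2608) = -0.2608
y_proj = clip(-1.7131) = -1.7131
Step 4: Evaluate f.
f(-0.2608, -1.7131) = -4.6936


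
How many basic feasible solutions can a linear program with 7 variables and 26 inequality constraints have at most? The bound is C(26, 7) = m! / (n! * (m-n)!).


Each vertex corresponds to some choice of n active constraints out of m, so the number of vertices is at most C(m, n) = m! / (n!(m-n)!).
m = 26, n = 7
Numerator: 26 * 25 * 24 * 23 * 22 * 21 * 20
Denominator: 7! = 5040
C(26, 7) = 657800


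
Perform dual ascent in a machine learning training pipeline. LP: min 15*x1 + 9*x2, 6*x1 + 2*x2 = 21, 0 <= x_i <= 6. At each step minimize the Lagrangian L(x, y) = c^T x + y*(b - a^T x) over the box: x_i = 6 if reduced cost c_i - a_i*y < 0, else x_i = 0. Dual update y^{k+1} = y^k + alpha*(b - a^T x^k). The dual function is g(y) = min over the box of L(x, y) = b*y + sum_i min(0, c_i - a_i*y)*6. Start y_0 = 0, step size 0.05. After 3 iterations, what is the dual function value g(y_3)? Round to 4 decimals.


Dual ascent for LP: min 15*x1 + 9*x2, 6*x1 + 2*x2 = 21, 0 <= x_i <= 6
Step 1: y^k = 0.0, reduced costs: (15.0, 9.0)
  x^k = (0.0, 0.0), subgradient = b - a^T x = 21.0
  y^{k+1} = 0.0 + 0.05*21.0 = 1.05
Step 2: y^k = 1.05, reduced costs: (8.7, 6.9)
  x^k = (0.0, 0.0), subgradient = b - a^T x = 21.0
  y^{k+1} = 1.05 + 0.05*21.0 = 2.1
Step 3: y^k = 2.1, reduced costs: (2.4, 4.8)
  x^k = (0.0, 0.0), subgradient = b - a^T x = 21.0
  y^{k+1} = 2.1 + 0.05*21.0 = 3.15
Dual objective at y_3 = 3.15: reduced costs (-3.9, 2.7), box minimizer x = (6.0, 0.0)
g(y_3) = b*y + (c1 - a1*y)*x1 + (c2 - a2*y)*x2 = 21*3.15 + (-3.9)*6.0 + 2.7*0.0 = 66.15 - 23.4 + 0.0 = 42.75


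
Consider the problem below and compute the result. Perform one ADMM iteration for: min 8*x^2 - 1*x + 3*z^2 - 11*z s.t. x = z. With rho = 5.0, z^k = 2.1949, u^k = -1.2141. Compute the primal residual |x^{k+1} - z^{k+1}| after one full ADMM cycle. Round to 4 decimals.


ADMM iteration with rho = 5.0, z^k = 2.1949, u^k = -1.2141
Step 1: x-update.
Minimize 8*x^2 - 1*x + (5.0/2)*(x - 2.1949 - 1.2141)^2
FOC: (2*8 + 5.0)*x = 1 + 5.0*(2.1949 + 1.2141)
x^{k+1} = 0.8593
Step 2: z-update.
Minimize 3*z^2 - 11*z + (5.0/2)*(0.8593 - z - 1.2141)^2
FOC: (2*3 + 5.0)*z = 11 + 5.0*(0.8593 - 1.2141)
z^{k+1} = 0.8387
Step 3: u-update.
u^{k+1} = -1.2141 + 0.8593 - 0.8387 = -1.1935
Step 4: Primal residual = |0.8593 - 0.8387| = 0.0206


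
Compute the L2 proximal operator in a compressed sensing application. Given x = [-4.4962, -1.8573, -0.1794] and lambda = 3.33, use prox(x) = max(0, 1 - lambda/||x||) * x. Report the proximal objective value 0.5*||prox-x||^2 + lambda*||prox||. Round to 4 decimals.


Step 1: Compute ||x||.
||x|| = 4.868
Step 2: Compute scaling factor.
scale = max(0, 1 - 3.33/4.868) = 0.3159
Step 3: prox(x) = [-1.4205, -0.5868, -0.0567]
||prox(x)|| = 1.538
Step 4: Proximal objective.
0.5*||prox-x||^2 = 5.5445
lambda*||prox|| = 5.1215
Total = 10.666


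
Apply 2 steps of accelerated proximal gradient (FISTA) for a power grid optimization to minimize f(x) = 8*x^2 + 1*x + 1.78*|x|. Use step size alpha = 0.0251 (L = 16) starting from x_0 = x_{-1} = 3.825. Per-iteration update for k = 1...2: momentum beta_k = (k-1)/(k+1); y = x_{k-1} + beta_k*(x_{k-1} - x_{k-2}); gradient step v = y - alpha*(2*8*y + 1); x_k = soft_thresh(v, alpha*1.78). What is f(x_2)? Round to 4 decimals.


FISTA on f(x) = 8*x^2 + 1*x + 1.78*|x|
L = 16, alpha = 0.0251
Iteration 1: beta = 0.0, y = 3.825 + 0.0*(3.825 - 3.825) = 3.825
  grad(y) = 62.2, v = y - alpha*grad = 2.2638
  prox(v) = soft_thresh(2.2638, 0.0447) = 2.2191
Iteration 2: beta = 0.3333, y = 2.2191 + 0.3333*(2.2191 - 3.825) = 1.6838
  grad(y) = 27.9408, v = y - alpha*grad = 0.9825
  prox(v) = soft_thresh(0.9825, 0.0447) = 0.9378
f(x_2) = 8*0.9378^2 + 1*0.9378 + 1.78*|0.9378| = 9.643


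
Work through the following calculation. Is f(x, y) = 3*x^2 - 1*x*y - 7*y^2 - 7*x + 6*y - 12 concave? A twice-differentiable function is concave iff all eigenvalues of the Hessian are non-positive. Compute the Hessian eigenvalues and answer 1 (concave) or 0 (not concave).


The Hessian of f(x,y) = 3*x^2 - 1*x*y - 7*y^2 - 7*x + 6*y - 12 is:
H = [[6, -1], [-1, -14]]
Trace = 6 - 14 = -8
Determinant = 6*-14 - (-1)^2 = -85
Discriminant = (-8)^2 - 4*-85 = 404.0
Eigenvalues: lambda_1 = -14.0499, lambda_2 = 6.0499
The function is not concave.

0


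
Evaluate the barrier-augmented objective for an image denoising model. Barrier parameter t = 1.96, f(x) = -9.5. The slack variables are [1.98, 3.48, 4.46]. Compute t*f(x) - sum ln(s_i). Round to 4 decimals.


Step 1: Compute log-barrier.
ln values: [0.6831, 1.247, 1.4951]
phi = -(0.6831 + 1.247 + 1.4951) = -3.4253
Step 2: Compute augmented objective.
t*f(x) = 1.96*-9.5 = -18.62
Total = -18.62 - 3.4253 = -22.0453


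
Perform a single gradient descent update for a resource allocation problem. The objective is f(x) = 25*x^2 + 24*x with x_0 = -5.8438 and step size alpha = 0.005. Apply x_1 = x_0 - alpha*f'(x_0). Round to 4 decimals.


We compute the gradient at x_0 and apply the update.
f'(x) = 50*x + 24
f'(-5.8438) = 50*-5.8438 + 24 = -268.19
x_1 = -5.8438 - 0.005*-268.19 = -4.5029


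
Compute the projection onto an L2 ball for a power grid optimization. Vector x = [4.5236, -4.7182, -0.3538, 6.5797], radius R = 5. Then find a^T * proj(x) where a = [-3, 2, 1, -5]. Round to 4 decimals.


Step 1: Compute ||x|| (intermediates to 6 decimals).
||x|| = sqrt(4.5236^2 + (-4.7182)^2 + (-0.3538)^2 + 6.5797^2) = 9.281271
Step 2: Project.
Since ||x|| > R, scale = R/||x|| = 5/9.281271 = 0.538719, proj(x) = scale * x
proj(x) = [2.436949, -2.541784, -0.190599, 3.544609]
Step 3: Dot product.
a^T * proj(x) = -3*2.436949 + 2*(-2.541784) + 1*(-0.190599) - 5*3.544609 = -30.3081


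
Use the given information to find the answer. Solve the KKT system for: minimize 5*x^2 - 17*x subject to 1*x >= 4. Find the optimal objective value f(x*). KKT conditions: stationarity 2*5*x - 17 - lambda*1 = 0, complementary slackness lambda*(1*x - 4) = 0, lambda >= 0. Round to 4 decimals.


Step 1: Try lambda = 0 (constraint inactive).
x_unc = 17/(2*5) = 1.7
Check: 1*1.7 = 1.7 < 4 -- violated!
Step 2: Constraint must be active: 1*x = 4
x* = 4/1 = 4.0
lambda = (2*5*4.0 - 17)/1 = 23.0
Step 3: Compute optimal value.
f(x*) = 5*4.0^2 - 17*4.0 = 12.0


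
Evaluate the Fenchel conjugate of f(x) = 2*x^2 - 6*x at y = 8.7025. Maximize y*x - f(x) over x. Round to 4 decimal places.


f*(y) = sup_x {y*x - a*x^2 - b*x} = sup_x {(y-b)*x - a*x^2}
FOC: (y - b) - 2a*x = 0 => x* = (y - b)/(2a)
x* = (8.7025 + 6)/(2*2) = 3.6756
f*(8.7025) = (y-b)^2/(4a) = (8.7025 + 6)^2/(4*2)
= 216.1635/8 = 27.0204


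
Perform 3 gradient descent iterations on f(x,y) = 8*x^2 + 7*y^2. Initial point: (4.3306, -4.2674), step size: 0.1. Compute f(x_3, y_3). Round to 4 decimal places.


Gradient descent on f(x,y) = 8*x^2 + 7*y^2.
Starting point: (4.3306, -4.2674), alpha = 0.1
Step 1: grad_x = 2*8*4.3306 = 69.2896, grad_y = 2*7*-4.2674 = -59.7436
  x_1 = 4.3306 - 0.1*69.2896 = -2.5984
  y_1 = -4.2674 - 0.1*-59.7436 = 1.707
Step 2: grad_x = 2*8*-2.5984 = -41.5738, grad_y = 2*7*1.707 = 23.8974
  x_2 = -2.5984 - 0.1*-41.5738 = 1.559
  y_2 = 1.707 - 0.1*23.8974 = -0.6828
Step 3: grad_x = 2*8*1.559 = 24.9443, grad_y = 2*7*-0.6828 = -9.559
  x_3 = 1.559 - 0.1*24.9443 = -0.9354
  y_3 = -0.6828 - 0.1*-9.559 = 0.2731
f(-0.9354, 0.2731) = 8*(-0.9354)^2 + 7*0.2731^2 = 7.5221


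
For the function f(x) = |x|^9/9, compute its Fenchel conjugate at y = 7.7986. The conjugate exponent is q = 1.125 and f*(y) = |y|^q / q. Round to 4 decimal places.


The conjugate exponent q satisfies 1/p + 1/q = 1.
p = 9, so q = 9/(9 - 1) = 1.125
|y|^q = 7.7986^1.125 = 10.0814
f*(7.7986) = 10.0814 / 1.125 = 8.9612


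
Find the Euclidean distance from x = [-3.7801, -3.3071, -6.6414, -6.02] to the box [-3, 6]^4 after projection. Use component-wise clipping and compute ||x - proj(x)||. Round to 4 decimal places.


Project each component onto [-3, 6].
clip(-3.7801) = -3.0, clip(-3.3071) = -3.0, clip(-6.6414) = -3.0, clip(-6.02) = -3.0
Projection = [-3.0, -3.0, -3.0, -3.0]
Squared diffs: [0.6086, 0.0943, 13.2598, 9.1204]
Distance = sqrt(23.0831) = 4.8045


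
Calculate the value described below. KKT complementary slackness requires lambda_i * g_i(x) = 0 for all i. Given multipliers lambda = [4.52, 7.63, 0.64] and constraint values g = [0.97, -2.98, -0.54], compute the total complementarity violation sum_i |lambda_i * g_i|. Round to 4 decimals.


KKT complementary slackness check:
lambda_1 * g_1 = 4.52 * 0.97 = 4.3844
lambda_2 * g_2 = 7.63 * -2.98 = -22.7374
lambda_3 * g_3 = 0.64 * -0.54 = -0.3456
Total violation = 4.3844 + 22.7374 + 0.3456 = 27.4674


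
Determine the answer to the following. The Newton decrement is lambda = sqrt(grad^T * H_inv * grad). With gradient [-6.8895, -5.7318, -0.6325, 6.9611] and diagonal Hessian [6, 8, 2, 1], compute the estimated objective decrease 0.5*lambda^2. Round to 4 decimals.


Step 1: H is diagonal, so H^(-1) * g = [-1.1483, -0.7165, -0.3163, 6.9611].
Step 2: g^T H^(-1) g = sum_i g_i^2 / H_ii
  = (-6.8895)^2/6 + (-5.7318)^2/8 + (-0.6325)^2/2 + (6.9611)^2/1
  = 7.9109 + 4.1067 + 0.2 + 48.4569 = 60.6745
Step 3: Objective decrease = 0.5 * g^T H^(-1) g = 30.3373


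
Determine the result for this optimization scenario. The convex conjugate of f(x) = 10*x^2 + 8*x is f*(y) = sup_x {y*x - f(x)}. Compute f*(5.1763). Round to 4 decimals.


f*(y) = sup_x {y*x - a*x^2 - b*x} = sup_x {(y-b)*x - a*x^2}
FOC: (y - b) - 2a*x = 0 => x* = (y - b)/(2a)
x* = (5.1763 - 8)/(2*10) = -0.1412
f*(5.1763) = (y-b)^2/(4a) = (5.1763 - 8)^2/(4*10)
= 7.9733/40 = 0.1993


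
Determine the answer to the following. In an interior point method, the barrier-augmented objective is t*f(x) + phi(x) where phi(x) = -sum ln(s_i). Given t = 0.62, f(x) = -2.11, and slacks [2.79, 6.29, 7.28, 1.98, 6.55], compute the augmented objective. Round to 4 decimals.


Step 1: Compute log-barrier.
ln values: [1.026, 1.839, 1.9851, 0.6831, 1.8795]
phi = -(1.026 + 1.839 + 1.9851 + 0.6831 + 1.8795) = -7.4127
Step 2: Compute augmented objective.
t*f(x) = 0.62*-2.11 = -1.3082
Total = -1.3082 - 7.4127 = -8.7209


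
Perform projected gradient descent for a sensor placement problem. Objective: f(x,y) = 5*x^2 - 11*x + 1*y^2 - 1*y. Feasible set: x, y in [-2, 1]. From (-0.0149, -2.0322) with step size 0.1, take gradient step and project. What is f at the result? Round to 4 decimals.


Step 1: Compute gradient at (-0.0149, -2.0322).
grad_x = 2*5*-0.0149 - 11 = -11.149
grad_y = 2*1*-2.0322 - 1 = -5.0644
Step 2: Gradient step.
x_raw = -0.0149 - 0.1*-11.149 = 1.1
y_raw = -2.0322 - 0.1*-5.0644 = -1.5258
Step 3: Project onto [-2, 1].
x_proj = clip(1.1) = 1.0
y_proj = clip(-1.5258) = -1.5258
Step 4: Evaluate f.
f(1.0, -1.5258) = -2.1463


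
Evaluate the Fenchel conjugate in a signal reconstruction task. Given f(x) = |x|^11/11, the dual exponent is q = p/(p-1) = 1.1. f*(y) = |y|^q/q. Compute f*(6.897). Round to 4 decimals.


The conjugate exponent q satisfies 1/p + 1/q = 1.
p = 11, so q = 11/(11 - 1) = 1.1
|y|^q = 6.897^1.1 = 8.3662
f*(6.897) = 8.3662 / 1.1 = 7.6056


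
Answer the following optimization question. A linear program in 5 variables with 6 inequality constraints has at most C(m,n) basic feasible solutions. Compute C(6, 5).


Each vertex corresponds to some choice of n active constraints out of m, so the number of vertices is at most C(m, n) = m! / (n!(m-n)!).
m = 6, n = 5
Numerator: 6 * 5 * 4 * 3 * 2
Denominator: 5! = 120
C(6, 5) = 6


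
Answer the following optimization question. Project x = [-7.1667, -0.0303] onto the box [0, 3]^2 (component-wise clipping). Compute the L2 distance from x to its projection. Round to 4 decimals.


Project each component onto [0, 3].
clip(-7.1667) = 0.0, clip(-0.0303) = 0.0
Projection = [0.0, 0.0]
Squared diffs: [51.3616, 0.0009]
Distance = sqrt(51.3625) = 7.1668


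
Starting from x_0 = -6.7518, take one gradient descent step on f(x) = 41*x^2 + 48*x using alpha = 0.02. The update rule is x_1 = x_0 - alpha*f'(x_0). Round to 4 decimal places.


We compute the gradient at x_0 and apply the update.
f'(x) = 82*x + 48
f'(-6.7518) = 82*-6.7518 + 48 = -505.6476
x_1 = -6.7518 - 0.02*-505.6476 = 3.3612


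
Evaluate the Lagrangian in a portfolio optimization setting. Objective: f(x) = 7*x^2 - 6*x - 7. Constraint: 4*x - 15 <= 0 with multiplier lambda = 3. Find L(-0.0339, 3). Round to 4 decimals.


Step 1: Evaluate f(x).
f(-0.0339) = 7*(-0.0339)^2 - 6*(-0.0339) - 7 = -6.7886
Step 2: Evaluate g(x).
g(-0.0339) = 4*-0.0339 - 15 = -15.1356
Step 3: Compute Lagrangian.
L = -6.7886 + 3*-15.1356 = -52.1954


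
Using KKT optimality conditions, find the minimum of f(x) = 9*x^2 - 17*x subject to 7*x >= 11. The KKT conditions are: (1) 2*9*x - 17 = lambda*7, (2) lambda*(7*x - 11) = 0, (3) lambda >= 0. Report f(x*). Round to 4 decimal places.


Step 1: Try lambda = 0 (constraint inactive).
x_unc = 17/(2*9) = 0.9444
Check: 7*0.9444 = 6.6108 < 11 -- violated!
Step 2: Constraint must be active: 7*x = 11
x* = 11/7 = 1.5714 (rounded; the exact value 11/7 is used below)
lambda = (2*9*(11/7) - 17)/7 = 1.6122
Step 3: Compute optimal value.
f(x*) = 9*(11/7)^2 - 17*(11/7) = -4.4898


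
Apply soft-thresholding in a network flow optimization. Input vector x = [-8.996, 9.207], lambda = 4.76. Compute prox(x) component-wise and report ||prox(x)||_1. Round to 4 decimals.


Soft-thresholding with lambda = 4.76:
prox(-8.996) = sign(-8.996)*max(|-8.996| - 4.76, 0) = -4.236
prox(9.207) = sign(9.207)*max(|9.207| - 4.76, 0) = 4.447
prox(x) = [-4.236, 4.447]
||prox(x)||_1 = 4.236 + 4.447 = 8.683


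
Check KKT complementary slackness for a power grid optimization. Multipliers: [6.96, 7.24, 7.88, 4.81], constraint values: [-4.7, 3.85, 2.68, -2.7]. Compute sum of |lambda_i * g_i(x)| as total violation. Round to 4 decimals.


KKT complementary slackness check:
lambda_1 * g_1 = 6.96 * -4.7 = -32.712
lambda_2 * g_2 = 7.24 * 3.85 = 27.874
lambda_3 * g_3 = 7.88 * 2.68 = 21.1184
lambda_4 * g_4 = 4.81 * -2.7 = -12.987
Total violation = 32.712 + 27.874 + 21.1184 + 12.987 = 94.6914


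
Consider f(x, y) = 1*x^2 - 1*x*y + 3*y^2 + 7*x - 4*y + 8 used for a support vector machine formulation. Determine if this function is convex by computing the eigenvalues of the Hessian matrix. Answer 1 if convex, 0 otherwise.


The Hessian of f(x,y) = 1*x^2 - 1*x*y + 3*y^2 + 7*x - 4*y + 8 is:
H = [[2, -1], [-1, 6]]
Trace = 2 + 6 = 8
Determinant = 2*6 - (-1)^2 = 11
Discriminant = (8)^2 - 4*11 = 20.0
Eigenvalues: lambda_1 = 1.7639, lambda_2 = 6.2361
The function is convex.

1


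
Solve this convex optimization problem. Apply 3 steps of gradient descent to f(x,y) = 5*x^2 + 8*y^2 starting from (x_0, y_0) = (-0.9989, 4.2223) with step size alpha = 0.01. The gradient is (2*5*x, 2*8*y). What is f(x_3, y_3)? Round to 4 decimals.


Gradient descent on f(x,y) = 5*x^2 + 8*y^2.
Starting point: (-0.9989, 4.2223), alpha = 0.01
Step 1: grad_x = 2*5*-0.9989 = -9.989, grad_y = 2*8*4.2223 = 67.5568
  x_1 = -0.9989 - 0.01*-9.989 = -0.899
  y_1 = 4.2223 - 0.01*67.5568 = 3.5467
Step 2: grad_x = 2*5*-0.899 = -8.9901, grad_y = 2*8*3.5467 = 56.7477
  x_2 = -0.899 - 0.01*-8.9901 = -0.8091
  y_2 = 3.5467 - 0.01*56.7477 = 2.9793
Step 3: grad_x = 2*5*-0.8091 = -8.0911, grad_y = 2*8*2.9793 = 47.6681
  x_3 = -0.8091 - 0.01*-8.0911 = -0.7282
  y_3 = 2.9793 - 0.01*47.6681 = 2.5026
f(-0.7282, 2.5026) = 5*(-0.7282)^2 + 8*2.5026^2 = 52.7544


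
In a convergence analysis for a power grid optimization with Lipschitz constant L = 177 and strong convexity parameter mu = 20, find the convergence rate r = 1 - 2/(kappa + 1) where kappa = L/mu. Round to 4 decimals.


Step 1: Compute the condition number.
kappa = L/mu = 177/20 = 8.85
Step 2: Compute the convergence rate.
r = 1 - 2/(kappa + 1) = 1 - 2*mu/(L + mu) = (L - mu)/(L + mu) = 157/197 = 0.797


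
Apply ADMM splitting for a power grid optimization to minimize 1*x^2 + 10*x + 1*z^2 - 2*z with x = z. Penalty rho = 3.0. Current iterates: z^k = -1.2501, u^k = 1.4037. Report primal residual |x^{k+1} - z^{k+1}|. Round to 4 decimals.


ADMM iteration with rho = 3.0, z^k = -1.2501, u^k = 1.4037
Step 1: x-update.
Minimize 1*x^2 + 10*x + (3.0/2)*(x + 1.2501 + 1.4037)^2
FOC: (2*1 + 3.0)*x = -10 + 3.0*(-1.2501 - 1.4037)
x^{k+1} = -3.5923
Step 2: z-update.
Minimize 1*z^2 - 2*z + (3.0/2)*(-3.5923 - z + 1.4037)^2
FOC: (2*1 + 3.0)*z = 2 + 3.0*(-3.5923 + 1.4037)
z^{k+1} = -0.9131
Step 3: u-update.
u^{k+1} = 1.4037 - 3.5923 + 0.9131 = -1.2754
Step 4: Primal residual = |-3.5923 + 0.9131| = 2.6791


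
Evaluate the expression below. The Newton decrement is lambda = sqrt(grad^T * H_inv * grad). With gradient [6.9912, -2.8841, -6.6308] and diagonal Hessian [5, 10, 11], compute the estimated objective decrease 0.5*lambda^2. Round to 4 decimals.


Step 1: H is diagonal, so H^(-1) * g = [1.3982, -0.2884, -0.6028].
Step 2: g^T H^(-1) g = sum_i g_i^2 / H_ii
  = (6.9912)^2/5 + (-2.8841)^2/10 + (-6.6308)^2/11
  = 9.7754 + 0.8318 + 3.997 = 14.6042
Step 3: Objective decrease = 0.5 * g^T H^(-1) g = 7.3021


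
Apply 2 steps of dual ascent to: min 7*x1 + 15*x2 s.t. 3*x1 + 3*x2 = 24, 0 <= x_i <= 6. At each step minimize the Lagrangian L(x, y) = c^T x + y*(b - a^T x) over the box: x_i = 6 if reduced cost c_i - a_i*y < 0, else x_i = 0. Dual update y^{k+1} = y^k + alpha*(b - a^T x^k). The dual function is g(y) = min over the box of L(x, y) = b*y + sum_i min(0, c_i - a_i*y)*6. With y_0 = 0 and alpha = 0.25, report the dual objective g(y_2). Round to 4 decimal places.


Dual ascent for LP: min 7*x1 + 15*x2, 3*x1 + 3*x2 = 24, 0 <= x_i <= 6
Step 1: y^k = 0.0, reduced costs: (7.0, 15.0)
  x^k = (0.0, 0.0), subgradient = b - a^T x = 24.0
  y^{k+1} = 0.0 + 0.25*24.0 = 6.0
Step 2: y^k = 6.0, reduced costs: (-11.0, -3.0)
  x^k = (6.0, 6.0), subgradient = b - a^T x = -12.0
  y^{k+1} = 6.0 + 0.25*-12.0 = 3.0
Dual objective at y_2 = 3.0: reduced costs (-2.0, 6.0), box minimizer x = (6.0, 0.0)
g(y_2) = b*y + (c1 - a1*y)*x1 + (c2 - a2*y)*x2 = 24*3.0 + (-2.0)*6.0 + 6.0*0.0 = 72.0 - 12.0 + 0.0 = 60.0


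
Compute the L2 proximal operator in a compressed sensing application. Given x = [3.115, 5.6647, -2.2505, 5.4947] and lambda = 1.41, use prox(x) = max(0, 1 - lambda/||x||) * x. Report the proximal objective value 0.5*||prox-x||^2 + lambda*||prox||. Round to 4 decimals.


Step 1: Compute ||x||.
||x|| = 8.7777
Step 2: Compute scaling factor.
scale = max(0, 1 - 1.41/8.7777) = 0.8394
Step 3: prox(x) = [2.6146, 4.7548, -1.889, 4.6121]
||prox(x)|| = 7.3677
Step 4: Proximal objective.
0.5*||prox-x||^2 = 0.9941
lambda*||prox|| = 10.3885
Total = 11.3825


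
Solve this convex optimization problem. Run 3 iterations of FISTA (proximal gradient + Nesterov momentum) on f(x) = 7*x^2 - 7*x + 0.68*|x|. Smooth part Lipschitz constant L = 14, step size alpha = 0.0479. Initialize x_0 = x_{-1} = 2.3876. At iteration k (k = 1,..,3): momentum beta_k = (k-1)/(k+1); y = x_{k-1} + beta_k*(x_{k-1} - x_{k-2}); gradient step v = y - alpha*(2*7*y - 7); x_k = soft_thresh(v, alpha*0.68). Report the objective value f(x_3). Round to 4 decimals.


FISTA on f(x) = 7*x^2 - 7*x + 0.68*|x|
L = 14, alpha = 0.0479
Iteration 1: beta = 0.0, y = 2.3876 + 0.0*(2.3876 - 2.3876) = 2.3876
  grad(y) = 26.4264, v = y - alpha*grad = 1.1218
  prox(v) = soft_thresh(1.1218, 0.0326) = 1.0892
Iteration 2: beta = 0.3333, y = 1.0892 + 0.3333*(1.0892 - 2.3876) = 0.6564
  grad(y) = 2.1897, v = y - alpha*grad = 0.5515
  prox(v) = soft_thresh(0.5515, 0.0326) = 0.5189
Iteration 3: beta = 0.5, y = 0.5189 + 0.5*(0.5189 - 1.0892) = 0.2338
  grad(y) = -3.7265, v = y - alpha*grad = 0.4123
  prox(v) = soft_thresh(0.4123, 0.0326) = 0.3797
f(x_3) = 7*0.3797^2 - 7*0.3797 + 0.68*|0.3797| = -1.3905


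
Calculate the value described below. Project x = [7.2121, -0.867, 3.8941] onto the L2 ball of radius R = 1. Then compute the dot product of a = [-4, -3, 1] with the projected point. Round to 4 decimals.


Step 1: Compute ||x|| (intermediates to 6 decimals).
||x|| = sqrt(7.2121^2 + (-0.867)^2 + 3.8941^2) = 8.241971
Step 2: Project.
Since ||x|| > R, scale = R/||x|| = 1/8.241971 = 0.12133, proj(x) = scale * x
proj(x) = [0.875044, -0.105193, 0.472471]
Step 3: Dot product.
a^T * proj(x) = -4*0.875044 - 3*(-0.105193) + 1*0.472471 = -2.7121


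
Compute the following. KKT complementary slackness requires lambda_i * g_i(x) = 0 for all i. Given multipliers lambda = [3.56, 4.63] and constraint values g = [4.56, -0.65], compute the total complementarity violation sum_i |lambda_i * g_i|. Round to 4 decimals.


KKT complementary slackness check:
lambda_1 * g_1 = 3.56 * 4.56 = 16.2336
lambda_2 * g_2 = 4.63 * -0.65 = -3.0095
Total violation = 16.2336 + 3.0095 = 19.2431


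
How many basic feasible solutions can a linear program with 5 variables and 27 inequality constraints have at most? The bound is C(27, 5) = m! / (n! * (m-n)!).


Each vertex corresponds to some choice of n active constraints out of m, so the number of vertices is at most C(m, n) = m! / (n!(m-n)!).
m = 27, n = 5
Numerator: 27 * 26 * 25 * 24 * 23
Denominator: 5! = 120
C(27, 5) = 80730


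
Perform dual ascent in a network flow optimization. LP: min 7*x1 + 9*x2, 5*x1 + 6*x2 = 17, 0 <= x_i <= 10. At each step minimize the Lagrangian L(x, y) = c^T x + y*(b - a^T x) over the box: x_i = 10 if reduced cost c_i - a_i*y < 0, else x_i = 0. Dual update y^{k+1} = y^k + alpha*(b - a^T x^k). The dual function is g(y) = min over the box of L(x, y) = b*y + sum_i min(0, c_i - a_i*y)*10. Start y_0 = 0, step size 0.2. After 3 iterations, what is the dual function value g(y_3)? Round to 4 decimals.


Dual ascent for LP: min 7*x1 + 9*x2, 5*x1 + 6*x2 = 17, 0 <= x_i <= 10
Step 1: y^k = 0.0, reduced costs: (7.0, 9.0)
  x^k = (0.0, 0.0), subgradient = b - a^T x = 17.0
  y^{k+1} = 0.0 + 0.2*17.0 = 3.4
Step 2: y^k = 3.4, reduced costs: (-10.0, -11.4)
  x^k = (10.0, 10.0), subgradient = b - a^T x = -93.0
  y^{k+1} = 3.4 + 0.2*-93.0 = -15.2
Step 3: y^k = -15.2, reduced costs: (83.0, 100.2)
  x^k = (0.0, 0.0), subgradient = b - a^T x = 17.0
  y^{k+1} = -15.2 + 0.2*17.0 = -11.8
Dual objective at y_3 = -11.8: reduced costs (66.0, 79.8), box minimizer x = (0.0, 0.0)
g(y_3) = b*y + (c1 - a1*y)*x1 + (c2 - a2*y)*x2 = 17*(-11.8) + 66.0*0.0 + 79.8*0.0 = -200.6 + 0.0 + 0.0 = -200.6


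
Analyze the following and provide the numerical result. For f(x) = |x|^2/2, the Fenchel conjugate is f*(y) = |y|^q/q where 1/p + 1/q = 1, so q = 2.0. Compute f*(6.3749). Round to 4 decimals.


The conjugate exponent q satisfies 1/p + 1/q = 1.
p = 2, so q = 2/(2 - 1) = 2.0
|y|^q = 6.3749^2.0 = 40.6394
f*(6.3749) = 40.6394 / 2.0 = 20.3197


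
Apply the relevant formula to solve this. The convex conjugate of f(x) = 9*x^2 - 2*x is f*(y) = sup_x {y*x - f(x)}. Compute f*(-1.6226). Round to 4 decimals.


f*(y) = sup_x {y*x - a*x^2 - b*x} = sup_x {(y-b)*x - a*x^2}
FOC: (y - b) - 2a*x = 0 => x* = (y - b)/(2a)
x* = (-1.6226 + 2)/(2*9) = 0.021
f*(-1.6226) = (y-b)^2/(4a) = (-1.6226 + 2)^2/(4*9)
= 0.1424/36 = 0.004


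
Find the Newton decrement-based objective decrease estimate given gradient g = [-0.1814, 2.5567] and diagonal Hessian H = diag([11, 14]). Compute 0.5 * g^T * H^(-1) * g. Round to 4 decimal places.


Step 1: H is diagonal, so H^(-1) * g = [-0.0165, 0.1826].
Step 2: g^T H^(-1) g = sum_i g_i^2 / H_ii
  = (-0.1814)^2/11 + (2.5567)^2/14
  = 0.003 + 0.4669 = 0.4699
Step 3: Objective decrease = 0.5 * g^T H^(-1) g = 0.2349


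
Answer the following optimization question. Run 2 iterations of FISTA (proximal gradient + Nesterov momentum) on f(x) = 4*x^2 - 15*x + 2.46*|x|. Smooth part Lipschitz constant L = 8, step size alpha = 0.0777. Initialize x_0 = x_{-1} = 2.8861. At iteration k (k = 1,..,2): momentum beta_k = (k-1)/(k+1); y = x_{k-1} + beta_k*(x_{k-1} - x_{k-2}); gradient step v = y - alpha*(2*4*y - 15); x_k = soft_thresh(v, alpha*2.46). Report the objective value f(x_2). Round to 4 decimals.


FISTA on f(x) = 4*x^2 - 15*x + 2.46*|x|
L = 8, alpha = 0.0777
Iteration 1: beta = 0.0, y = 2.8861 + 0.0*(2.8861 - 2.8861) = 2.8861
  grad(y) = 8.0888, v = y - alpha*grad = 2.2576
  prox(v) = soft_thresh(2.2576, 0.1911) = 2.0665
Iteration 2: beta = 0.3333, y = 2.0665 + 0.3333*(2.0665 - 2.8861) = 1.7932
  grad(y) = -0.654, v = y - alpha*grad = 1.8441
  prox(v) = soft_thresh(1.8441, 0.1911) = 1.6529
f(x_2) = 4*1.6529^2 - 15*1.6529 + 2.46*|1.6529| = -9.799


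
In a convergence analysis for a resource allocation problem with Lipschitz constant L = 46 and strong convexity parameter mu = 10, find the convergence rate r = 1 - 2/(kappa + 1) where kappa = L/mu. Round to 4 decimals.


Step 1: Compute the condition number.
kappa = L/mu = 46/10 = 4.6
Step 2: Compute the convergence rate.
r = 1 - 2/(kappa + 1) = 1 - 2*mu/(L + mu) = (L - mu)/(L + mu) = 36/56 = 0.6429


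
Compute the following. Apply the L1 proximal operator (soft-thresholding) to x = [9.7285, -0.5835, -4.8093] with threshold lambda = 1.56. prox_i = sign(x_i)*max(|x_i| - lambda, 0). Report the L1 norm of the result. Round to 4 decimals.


Soft-thresholding with lambda = 1.56:
prox(9.7285) = sign(9.7285)*max(|9.7285| - 1.56, 0) = 8.1685
prox(-0.5835) = sign(-0.5835)*max(|-0.5835| - 1.56, 0) = 0.0
prox(-4.8093) = sign(-4.8093)*max(|-4.8093| - 1.56, 0) = -3.2493
prox(x) = [8.1685, 0.0, -3.2493]
||prox(x)||_1 = 8.1685 + 0.0 + 3.2493 = 11.4178


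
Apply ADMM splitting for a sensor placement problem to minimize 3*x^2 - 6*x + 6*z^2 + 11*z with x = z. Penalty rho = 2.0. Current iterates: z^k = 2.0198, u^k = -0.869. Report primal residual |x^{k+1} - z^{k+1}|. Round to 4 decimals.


ADMM iteration with rho = 2.0, z^k = 2.0198, u^k = -0.869
Step 1: x-update.
Minimize 3*x^2 - 6*x + (2.0/2)*(x - 2.0198 - 0.869)^2
FOC: (2*3 + 2.0)*x = 6 + 2.0*(2.0198 + 0.869)
x^{k+1} = 1.4722
Step 2: z-update.
Minimize 6*z^2 + 11*z + (2.0/2)*(1.4722 - z - 0.869)^2
FOC: (2*6 + 2.0)*z = -11 + 2.0*(1.4722 - 0.869)
z^{k+1} = -0.6995
Step 3: u-update.
u^{k+1} = -0.869 + 1.4722 + 0.6995 = 1.3027
Step 4: Primal residual = |1.4722 + 0.6995| = 2.1717


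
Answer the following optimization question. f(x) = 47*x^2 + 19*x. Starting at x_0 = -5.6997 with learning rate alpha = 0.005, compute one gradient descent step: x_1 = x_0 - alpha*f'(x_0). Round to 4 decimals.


We compute the gradient at x_0 and apply the update.
f'(x) = 94*x + 19
f'(-5.6997) = 94*-5.6997 + 19 = -516.7718
x_1 = -5.6997 - 0.005*-516.7718 = -3.1158


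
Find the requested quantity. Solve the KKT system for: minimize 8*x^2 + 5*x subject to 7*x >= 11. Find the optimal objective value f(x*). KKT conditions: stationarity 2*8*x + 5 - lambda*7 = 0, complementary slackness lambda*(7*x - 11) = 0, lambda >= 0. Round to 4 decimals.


Step 1: Try lambda = 0 (constraint inactive).
x_unc = -5/(2*8) = -0.3125
Check: 7*-0.3125 = -2.1875 < 11 -- violated!
Step 2: Constraint must be active: 7*x = 11
x* = 11/7 = 1.5714 (rounded; the exact value 11/7 is used below)
lambda = (2*8*(11/7) + 5)/7 = 4.3061
Step 3: Compute optimal value.
f(x*) = 8*(11/7)^2 + 5*(11/7) = 27.6122


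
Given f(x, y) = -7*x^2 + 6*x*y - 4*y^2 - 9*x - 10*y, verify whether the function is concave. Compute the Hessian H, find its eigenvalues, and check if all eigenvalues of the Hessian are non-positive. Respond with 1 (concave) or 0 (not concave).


The Hessian of f(x,y) = -7*x^2 + 6*x*y - 4*y^2 - 9*x - 10*y is:
H = [[-14, 6], [6, -8]]
Trace = -14 - 8 = -22
Determinant = -14*-8 - (6)^2 = 76
Discriminant = (-22)^2 - 4*76 = 180.0
Eigenvalues: lambda_1 = -17.7082, lambda_2 = -4.2918
The function is concave.

1


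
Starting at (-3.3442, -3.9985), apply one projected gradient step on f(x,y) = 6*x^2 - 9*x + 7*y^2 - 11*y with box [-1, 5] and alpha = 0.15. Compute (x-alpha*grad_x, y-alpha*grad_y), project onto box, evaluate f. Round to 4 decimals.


Step 1: Compute gradient at (-3.3442, -3.9985).
grad_x = 2*6*-3.3442 - 9 = -49.1304
grad_y = 2*7*-3.9985 - 11 = -66.979
Step 2: Gradient step.
x_raw = -3.3442 - 0.15*-49.1304 = 4.0254
y_raw = -3.9985 - 0.15*-66.979 = 6.0484
Step 3: Project onto [-1, 5].
x_proj = clip(4.0254) = 4.0254
y_proj = clip(6.0484) = 5.0
Step 4: Evaluate f.
f(4.0254, 5.0) = 180.9929


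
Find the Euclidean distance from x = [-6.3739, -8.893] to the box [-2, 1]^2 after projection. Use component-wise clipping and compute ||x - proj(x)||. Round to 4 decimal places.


Project each component onto [-2, 1].
clip(-6.3739) = -2.0, clip(-8.893) = -2.0
Projection = [-2.0, -2.0]
Squared diffs: [19.131, 47.5134]
Distance = sqrt(66.6444) = 8.1636


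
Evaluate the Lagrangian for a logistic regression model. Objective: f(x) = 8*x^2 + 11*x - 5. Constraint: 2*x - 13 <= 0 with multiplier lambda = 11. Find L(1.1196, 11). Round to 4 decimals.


Step 1: Evaluate f(x).
f(1.1196) = 8*1.1196^2 + 11*1.1196 - 5 = 17.3436
Step 2: Evaluate g(x).
g(1.1196) = 2*1.1196 - 13 = -10.7608
Step 3: Compute Lagrangian.
L = 17.3436 + 11*-10.7608 = -101.0252


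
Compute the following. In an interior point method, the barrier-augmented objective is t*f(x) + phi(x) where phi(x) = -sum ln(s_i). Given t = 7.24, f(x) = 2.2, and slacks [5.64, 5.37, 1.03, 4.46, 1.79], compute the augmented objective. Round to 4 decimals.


Step 1: Compute log-barrier.
ln values: [1.7299, 1.6808, 0.0296, 1.4951, 0.5822]
phi = -(1.7299 + 1.6808 + 0.0296 + 1.4951 + 0.5822) = -5.5176
Step 2: Compute augmented objective.
t*f(x) = 7.24*2.2 = 15.928
Total = 15.928 - 5.5176 = 10.4104


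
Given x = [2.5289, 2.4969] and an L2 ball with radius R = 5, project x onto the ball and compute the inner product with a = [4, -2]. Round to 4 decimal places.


Step 1: Compute ||x|| (intermediates to 6 decimals).
||x|| = sqrt(2.5289^2 + 2.4969^2) = 3.553849
Step 2: Project.
Since ||x|| <= R, proj = x (no scaling needed).
proj(x) = [2.5289, 2.4969]
Step 3: Dot product.
a^T * proj(x) = 4*2.5289 - 2*2.4969 = 5.1218


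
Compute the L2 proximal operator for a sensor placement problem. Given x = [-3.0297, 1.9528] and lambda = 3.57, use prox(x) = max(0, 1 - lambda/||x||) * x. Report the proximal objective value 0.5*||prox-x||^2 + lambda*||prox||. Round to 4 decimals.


Step 1: Compute ||x||.
||x|| = 3.6045
Step 2: Compute scaling factor.
scale = max(0, 1 - 3.57/3.6045) = 0.0096
Step 3: prox(x) = [-0.029, 0.0187]
||prox(x)|| = 0.0345
Step 4: Proximal objective.
0.5*||prox-x||^2 = 6.3725
lambda*||prox|| = 0.1232
Total = 6.4957


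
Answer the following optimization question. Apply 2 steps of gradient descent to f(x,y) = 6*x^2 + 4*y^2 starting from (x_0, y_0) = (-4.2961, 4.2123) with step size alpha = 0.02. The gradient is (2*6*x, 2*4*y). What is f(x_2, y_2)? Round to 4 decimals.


Gradient descent on f(x,y) = 6*x^2 + 4*y^2.
Starting point: (-4.2961, 4.2123), alpha = 0.02
Step 1: grad_x = 2*6*-4.2961 = -51.5532, grad_y = 2*4*4.2123 = 33.6984
  x_1 = -4.2961 - 0.02*-51.5532 = -3.265
  y_1 = 4.2123 - 0.02*33.6984 = 3.5383
Step 2: grad_x = 2*6*-3.265 = -39.1804, grad_y = 2*4*3.5383 = 28.3067
  x_2 = -3.265 - 0.02*-39.1804 = -2.4814
  y_2 = 3.5383 - 0.02*28.3067 = 2.9722
f(-2.4814, 2.9722) = 6*(-2.4814)^2 + 4*2.9722^2 = 72.2808


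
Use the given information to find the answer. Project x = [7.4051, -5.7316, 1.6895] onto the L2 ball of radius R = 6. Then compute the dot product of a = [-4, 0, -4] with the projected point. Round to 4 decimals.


Step 1: Compute ||x|| (intermediates to 6 decimals).
||x|| = sqrt(7.4051^2 + (-5.7316)^2 + 1.6895^2) = 9.515312
Step 2: Project.
Since ||x|| > R, scale = R/||x|| = 6/9.515312 = 0.630563, proj(x) = scale * x
proj(x) = [4.669382, -3.614135, 1.065336]
Step 3: Dot product.
a^T * proj(x) = -4*4.669382 + 0*(-3.614135) - 4*1.065336 = -22.9389


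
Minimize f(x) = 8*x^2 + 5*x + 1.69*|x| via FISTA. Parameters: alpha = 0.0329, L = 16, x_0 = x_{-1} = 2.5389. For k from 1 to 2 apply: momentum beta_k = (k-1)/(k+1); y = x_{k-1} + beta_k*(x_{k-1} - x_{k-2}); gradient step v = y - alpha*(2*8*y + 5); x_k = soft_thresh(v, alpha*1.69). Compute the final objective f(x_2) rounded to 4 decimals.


FISTA on f(x) = 8*x^2 + 5*x + 1.69*|x|
L = 16, alpha = 0.0329
Iteration 1: beta = 0.0, y = 2.5389 + 0.0*(2.5389 - 2.5389) = 2.5389
  grad(y) = 45.6224, v = y - alpha*grad = 1.0379
  prox(v) = soft_thresh(1.0379, 0.0556) = 0.9823
Iteration 2: beta = 0.3333, y = 0.9823 + 0.3333*(0.9823 - 2.5389) = 0.4635
  grad(y) = 12.4154, v = y - alpha*grad = 0.055
  prox(v) = soft_thresh(0.055, 0.0556) = 0.0
f(x_2) = 8*0.0^2 + 5*0.0 + 1.69*|0.0| = 0.0
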